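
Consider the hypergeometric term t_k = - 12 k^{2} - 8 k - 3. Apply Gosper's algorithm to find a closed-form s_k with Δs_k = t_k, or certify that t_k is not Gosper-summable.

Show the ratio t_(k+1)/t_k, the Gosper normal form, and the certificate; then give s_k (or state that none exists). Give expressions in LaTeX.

Ratio r(k) = (12*k**2 + 32*k + 23)/(12*k**2 + 8*k + 3).
So A=1 and B=1, with C=k**2 + 2*k/3 + 1/4.
f must satisfy (1)·f(k+1) − (1)·f(k) = k**2 + 2*k/3 + 1/4.
Degrees (0,0,2) ⇒ d ≤ 3.
Match coefficients ⇒ f(k) = k*(4*k**2 - 2*k + 1)/12.
Get s_k = R·t_k = k*(-4*k**2 + 2*k - 1) with R(k) = B(k−1)f(k)/C(k) = k*(4*k**2 - 2*k + 1)/(12*k**2 + 8*k + 3).
Check: Δs_k = -12*k**2 - 8*k - 3. ✓

s_k = k \left(- 4 k^{2} + 2 k - 1\right)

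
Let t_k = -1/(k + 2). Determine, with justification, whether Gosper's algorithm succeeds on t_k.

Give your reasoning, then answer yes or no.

No — the linear system for f has no solution.

t_(k+1)/t_k = (k + 2)/(k + 3).
Gosper form: A/B · C(k+1)/C(k) with A=k + 2, B=k + 3, C=1.
Set up (k + 2)·f(k+1) − (k + 2)·f(k) − (1) = 0.
Degrees (1,1,0) ⇒ d ≤ 0.
f = c0 ⇒ A·f(k+1) − B(k−1)·f(k) − C = -1. The system {-1 = 0} is inconsistent; no antidifference.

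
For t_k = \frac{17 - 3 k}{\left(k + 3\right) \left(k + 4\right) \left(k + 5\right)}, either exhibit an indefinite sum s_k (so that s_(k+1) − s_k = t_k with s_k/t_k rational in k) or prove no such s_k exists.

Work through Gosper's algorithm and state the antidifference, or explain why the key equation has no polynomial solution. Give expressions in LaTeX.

s_k = \frac{k \left(k + 16\right)}{3 \left(k + 3\right) \left(k + 4\right)}

r(k) = (k + 3)*(3*k - 14)/((k + 6)*(3*k - 17)) after simplifying.
Normal form (A,B,C) = (k + 3, k + 6, k - 17/3).
Solve (k + 3)·f(k+1) − (k + 5)·f(k) = k - 17/3.
deg f ≤ 2 (via 1,1,1).
Coefficient equations give f(k) = -k*(k + 16)/9.
Then R = B(k−1)f/C = -k*(k + 5)*(k + 16)/(3*(3*k - 17)), so s_k = R(k)·t_k = k*(k + 16)/(3*(k + 3)*(k + 4)).
s_(k+1) − s_k = (17 - 3*k)/(k**3 + 12*k**2 + 47*k + 60) = t_k.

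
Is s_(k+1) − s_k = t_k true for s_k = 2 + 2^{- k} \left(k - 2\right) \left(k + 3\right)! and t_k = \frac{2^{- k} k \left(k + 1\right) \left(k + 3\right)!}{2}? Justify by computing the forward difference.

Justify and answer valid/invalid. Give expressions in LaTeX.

s_(k+1) = 2**(-k - 1)*(k - 1)*factorial(k + 4) + 2
s_(k+1) − s_k = k*(k + 1)*factorial(k + 3)/(2*2**k)
(s_(k+1) − s_k) − t_k = 0

Valid — Δs_k = t_k.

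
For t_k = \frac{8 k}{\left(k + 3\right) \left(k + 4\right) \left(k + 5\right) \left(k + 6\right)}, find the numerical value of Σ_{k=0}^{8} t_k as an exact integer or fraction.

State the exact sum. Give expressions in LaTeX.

Σ = 22/455

r(k) = (k + 1)*(k + 3)/(k*(k + 7)) after simplifying.
Take A(k)=k + 3, B(k)=k + 7, C(k)=k.
Need (k + 3)·f(k+1) − (k + 6)·f(k) = k.
deg f ≤ 3 (via 1,1,1).
Solve for f: f(k) = k*(k - 1)*(k + 13)/120 (degree 3 ≤ 3).
R(k) = B(k−1)·f(k)/C(k) = (k - 1)*(k + 6)*(k + 13)/120; s_k = R·t_k = k*(k**2 + 12*k - 13)/(15*(k + 3)*(k + 4)*(k + 5)).
Δs = 8*k/(k**4 + 18*k**3 + 119*k**2 + 342*k + 360), as required.
Telescoping: Σ = s_(9) − s_(0) = 22/455 − (0) = 22/455.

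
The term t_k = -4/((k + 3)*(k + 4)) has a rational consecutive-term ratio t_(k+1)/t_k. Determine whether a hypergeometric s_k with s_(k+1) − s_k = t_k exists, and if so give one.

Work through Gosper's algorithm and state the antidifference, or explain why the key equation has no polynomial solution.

s_k = -4*k/(3*k + 9)

Ratio r(k) = (k + 3)/(k + 5).
So A=k + 3 and B=k + 5, with C=1.
Solve (k + 3)·f(k+1) − (k + 4)·f(k) = 1.
deg f ≤ 1 (via 1,1,0).
Solve for f: f(k) = k/3 (degree 1 ≤ 1).
Get s_k = R·t_k = -4*k/(3*k + 9) with R(k) = B(k−1)f(k)/C(k) = k*(k + 4)/3.
Verify: -4/(k**2 + 7*k + 12) matches t_k.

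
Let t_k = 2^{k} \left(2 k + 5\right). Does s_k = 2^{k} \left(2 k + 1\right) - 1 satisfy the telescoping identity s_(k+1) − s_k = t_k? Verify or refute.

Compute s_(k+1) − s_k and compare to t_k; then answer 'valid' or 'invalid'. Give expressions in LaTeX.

valid (s_(k+1) − s_k reduces to t_k)

s_(k+1) = 2**(k + 1)*(2*k + 3) - 1
s_(k+1) − s_k = 2**k*(2*k + 5)
(s_(k+1) − s_k) − t_k = 0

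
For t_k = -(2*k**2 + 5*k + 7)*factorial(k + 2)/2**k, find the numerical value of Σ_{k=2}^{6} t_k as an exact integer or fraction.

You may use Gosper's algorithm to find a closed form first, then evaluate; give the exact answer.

Σ = -84990

t_(k+1)/t_k = (k + 3)*(5*k + 2*(k + 1)**2 + 12)/(2*(2*k**2 + 5*k + 7)).
Take A(k)=k/2 + 3/2, B(k)=1, C(k)=k**2 + 5*k/2 + 7/2.
Key eq: (k/2 + 3/2)·f(k+1) = (1)·f(k) + (k**2 + 5*k/2 + 7/2).
Bound: deg f ≤ 1.
Solve for f: f(k) = 2*k + 1 (degree 1 ≤ 1).
Certificate R = B(k−1)f/C = 2*(2*k + 1)/(2*k**2 + 5*k + 7) gives s_k = -2**(1 - k)*(2*k + 1)*factorial(k + 2).
s_(k+1) − s_k = -(2*k**2 + 5*k + 7)*factorial(k + 2)/2**k = t_k.
Evaluate s at k=7 and k=2: -85050 and -60; difference -84990.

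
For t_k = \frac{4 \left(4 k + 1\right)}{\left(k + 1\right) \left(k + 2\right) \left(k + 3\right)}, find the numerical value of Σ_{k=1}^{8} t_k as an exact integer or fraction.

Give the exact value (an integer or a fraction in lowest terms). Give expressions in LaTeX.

Step 1: r(k) = (k + 1)*(4*k + 5)/((k + 4)*(4*k + 1)).
A = k + 1, B = k + 4, C = k + 1/4.
Solve (k + 1)·f(k+1) − (k + 3)·f(k) = k + 1/4.
deg f ≤ 2 (via 1,1,1).
Solve for f: f(k) = k*(5*k - 1)/16 (degree 2 ≤ 2).
R(k) = B(k−1)·f(k)/C(k) = k*(k + 3)*(5*k - 1)/(4*(4*k + 1)); s_k = R·t_k = k*(5*k - 1)/((k + 1)*(k + 2)).
s_(k+1) − s_k = 4*(4*k + 1)/(k**3 + 6*k**2 + 11*k + 6) = t_k.
Σ_(k=1)^(8) t_k = s_(9) − s_(1) = 18/5 − (2/3) = 44/15.

Σ = 44/15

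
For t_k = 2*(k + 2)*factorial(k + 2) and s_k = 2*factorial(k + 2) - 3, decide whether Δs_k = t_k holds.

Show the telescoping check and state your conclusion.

Valid: the claim telescopes to t_k.

s_(k+1) = 2*factorial(k + 3) - 3
s_(k+1) − s_k = 2*(k + 2)*factorial(k + 2)
(s_(k+1) − s_k) − t_k = 0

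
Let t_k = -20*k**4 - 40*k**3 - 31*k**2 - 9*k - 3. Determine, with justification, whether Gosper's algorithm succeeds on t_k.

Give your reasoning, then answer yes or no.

Step 1: r(k) = (20*k**4 + 120*k**3 + 271*k**2 + 271*k + 103)/(20*k**4 + 40*k**3 + 31*k**2 + 9*k + 3).
Factor: A=1; B=1; C=k**4 + 2*k**3 + 31*k**2/20 + 9*k/20 + 3/20.
Solve (1)·f(k+1) − (1)·f(k) = k**4 + 2*k**3 + 31*k**2/20 + 9*k/20 + 3/20.
Degrees (0,0,4) ⇒ d ≤ 5.
Match coefficients ⇒ f(k) = k*(4*k**4 - 3*k**2 - k + 3)/20.
Then R = B(k−1)f/C = k*(4*k**4 - 3*k**2 - k + 3)/(20*k**4 + 40*k**3 + 31*k**2 + 9*k + 3), so s_k = R(k)·t_k = k*(-4*k**4 + 3*k**2 + k - 3).
s_(k+1) − s_k = -20*k**4 - 40*k**3 - 31*k**2 - 9*k - 3 = t_k.

Yes. s_k = k*(-4*k**4 + 3*k**2 + k - 3).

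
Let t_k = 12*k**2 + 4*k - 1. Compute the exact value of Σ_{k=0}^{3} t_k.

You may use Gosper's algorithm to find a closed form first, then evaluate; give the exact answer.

Σ = 188

Compute t_(k+1)/t_k: get (12*k**2 + 28*k + 15)/(12*k**2 + 4*k - 1).
Gosper form: A/B · C(k+1)/C(k) with A=1, B=1, C=k**2 + k/3 - 1/12.
Solve (1)·f(k+1) − (1)·f(k) = k**2 + k/3 - 1/12.
Bound: deg f ≤ 3.
A polynomial solution: f(k) = k*(4*k**2 - 4*k - 1)/12.
R(k) = B(k−1)·f(k)/C(k) = k*(4*k**2 - 4*k - 1)/((2*k + 1)*(6*k - 1)); s_k = R·t_k = k*(4*k**2 - 4*k - 1).
Check: Δs_k = 12*k**2 + 4*k - 1. ✓
Evaluate s at k=4 and k=0: 188 and 0; difference 188.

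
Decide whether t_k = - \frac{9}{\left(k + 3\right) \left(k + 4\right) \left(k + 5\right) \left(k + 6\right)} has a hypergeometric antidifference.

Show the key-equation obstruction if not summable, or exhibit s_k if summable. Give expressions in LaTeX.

Yes. s_k = \frac{k \left(- k^{2} - 12 k - 47\right)}{20 \left(k + 3\right) \left(k + 4\right) \left(k + 5\right)}.

The ratio is (k + 3)/(k + 7).
So A=k + 3 and B=k + 7, with C=1.
Solve (k + 3)·f(k+1) − (k + 6)·f(k) = 1.
Degrees (1,1,0) ⇒ d ≤ 3.
Coefficient equations give f(k) = k*(k**2 + 12*k + 47)/180.
Then R = B(k−1)f/C = k*(k + 6)*(k**2 + 12*k + 47)/180, so s_k = R(k)·t_k = k*(-k**2 - 12*k - 47)/(20*(k + 3)*(k + 4)*(k + 5)).
Δs = -9/(k**4 + 18*k**3 + 119*k**2 + 342*k + 360), as required.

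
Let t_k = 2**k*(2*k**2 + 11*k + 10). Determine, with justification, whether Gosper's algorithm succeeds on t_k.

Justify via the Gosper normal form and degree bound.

Yes. s_k = 2**k*k*(2*k + 3).

The ratio is 2*(2*k**2 + 15*k + 23)/(2*k**2 + 11*k + 10).
Factor: A=2; B=1; C=k**2 + 11*k/2 + 5.
f must satisfy (2)·f(k+1) − (1)·f(k) = k**2 + 11*k/2 + 5.
Degrees (0,0,2) ⇒ d ≤ 2.
Solving with deg f ≤ 2: f(k) = k*(2*k + 3)/2.
Get s_k = R·t_k = 2**k*k*(2*k + 3) with R(k) = B(k−1)f(k)/C(k) = k*(2*k + 3)/(2*k**2 + 11*k + 10).
Verify: 2**k*(2*k**2 + 11*k + 10) matches t_k.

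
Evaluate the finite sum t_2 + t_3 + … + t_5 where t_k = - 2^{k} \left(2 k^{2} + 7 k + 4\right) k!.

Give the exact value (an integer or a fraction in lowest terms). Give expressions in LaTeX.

Σ = -368608

t_(k+1)/t_k = 2*(2*k**3 + 13*k**2 + 24*k + 13)/(2*k**2 + 7*k + 4).
Take A(k)=2*k + 2, B(k)=1, C(k)=k**2 + 7*k/2 + 2.
Solve (2*k + 2)·f(k+1) − (1)·f(k) = k**2 + 7*k/2 + 2.
d = 1 from the (1,0,2) case.
Solving with deg f ≤ 1: f(k) = (k + 2)/2.
Get s_k = R·t_k = -2**k*(k + 2)*factorial(k) with R(k) = B(k−1)f(k)/C(k) = (k + 2)/(2*k**2 + 7*k + 4).
Check: Δs_k = -2**k*(2*k**2 + 7*k + 4)*factorial(k). ✓
Sum = s_(6) − s_(2); s_(6) = -368640, s_(2) = -32 ⇒ -368608.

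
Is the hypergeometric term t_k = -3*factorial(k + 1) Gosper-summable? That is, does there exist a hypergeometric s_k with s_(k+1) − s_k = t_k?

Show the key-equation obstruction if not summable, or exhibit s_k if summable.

No. Not Gosper-summable.

Ratio r(k) = k + 2.
Take A(k)=k + 2, B(k)=1, C(k)=1.
Solve (k + 2)·f(k+1) − (1)·f(k) = 1.
deg f ≤ -1 (via 1,0,0).
Bound -1 < 0, so the key equation has no polynomial solution.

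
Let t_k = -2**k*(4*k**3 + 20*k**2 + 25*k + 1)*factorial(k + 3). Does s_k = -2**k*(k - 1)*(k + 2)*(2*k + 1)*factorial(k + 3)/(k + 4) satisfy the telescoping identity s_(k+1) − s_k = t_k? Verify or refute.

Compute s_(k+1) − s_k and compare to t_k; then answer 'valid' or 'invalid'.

s_(k+1) = -2**(k + 1)*k*(k + 3)*(2*k + 3)*factorial(k + 4)/(k + 5)
s_(k+1) − s_k = -2**k*(4*k**5 + 48*k**4 + 213*k**3 + 420*k**2 + 305*k + 10)*factorial(k + 3)/((k + 4)*(k + 5))
(s_(k+1) − s_k) − t_k = 2**(k + 1)*(4*k**4 + 36*k**3 + 103*k**2 + 102*k + 5)*factorial(k + 3)/((k + 4)*(k + 5))

Invalid: residual 2**(k + 1)*(4*k**4 + 36*k**3 + 103*k**2 + 102*k + 5)*factorial(k + 3)/((k + 4)*(k + 5)) ≠ 0.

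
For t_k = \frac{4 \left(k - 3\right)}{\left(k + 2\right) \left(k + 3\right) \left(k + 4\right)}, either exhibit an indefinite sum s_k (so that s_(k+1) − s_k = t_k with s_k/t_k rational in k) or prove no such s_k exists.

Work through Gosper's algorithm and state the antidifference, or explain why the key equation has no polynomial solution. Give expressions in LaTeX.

Ratio r(k) = (k - 2)*(k + 2)/((k - 3)*(k + 5)).
Normal form (A,B,C) = (k + 2, k + 5, k - 3).
Set up (k + 2)·f(k+1) − (k + 4)·f(k) − (k - 3) = 0.
deg f ≤ 2 (via 1,1,1).
Match coefficients ⇒ f(k) = -k*(k + 17)/12.
So s_k = (B(k−1)f/C)·t_k = (-k*(k + 4)*(k + 17)/(12*(k - 3)))·t_k = k*(-k - 17)/(3*(k + 2)*(k + 3)).
Verify: 4*(k - 3)/(k**3 + 9*k**2 + 26*k + 24) matches t_k.

s_k = \frac{k \left(- k - 17\right)}{3 \left(k + 2\right) \left(k + 3\right)}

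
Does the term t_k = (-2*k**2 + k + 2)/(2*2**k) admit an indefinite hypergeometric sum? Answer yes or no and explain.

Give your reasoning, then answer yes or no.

Compute t_(k+1)/t_k: get (k - 2*(k + 1)**2 + 3)/(2*(-2*k**2 + k + 2)).
Take A(k)=1/2, B(k)=1, C(k)=k**2 - k/2 - 1.
Need (1/2)·f(k+1) − (1)·f(k) = k**2 - k/2 - 1.
Degrees (0,0,2) ⇒ d ≤ 2.
Solve for f: f(k) = -2*k**2 - 3*k - 3 (degree 2 ≤ 2).
So s_k = (B(k−1)f/C)·t_k = (-2*(2*k**2 + 3*k + 3)/(2*k**2 - k - 2))·t_k = (2*k**2 + 3*k + 3)/2**k.
Δs = (-2*k**2 + k + 2)/(2*2**k), as required.

Yes. s_k = (2*k**2 + 3*k + 3)/2**k.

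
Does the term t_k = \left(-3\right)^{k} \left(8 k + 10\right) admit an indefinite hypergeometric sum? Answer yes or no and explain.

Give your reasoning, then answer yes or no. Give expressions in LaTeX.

Step 1: r(k) = 3*(-4*k - 9)/(4*k + 5).
A = -3, B = 1, C = k + 5/4.
f must satisfy (-3)·f(k+1) − (1)·f(k) = k + 5/4.
Degrees (0,0,1) ⇒ d ≤ 1.
Match coefficients ⇒ f(k) = -(2*k + 1)/8.
R(k) = B(k−1)·f(k)/C(k) = -(2*k + 1)/(2*(4*k + 5)); s_k = R·t_k = (-3)**k*(-2*k - 1).
Δs = (-3)**k*(8*k + 10), as required.

Yes. s_k = \left(-3\right)^{k} \left(- 2 k - 1\right).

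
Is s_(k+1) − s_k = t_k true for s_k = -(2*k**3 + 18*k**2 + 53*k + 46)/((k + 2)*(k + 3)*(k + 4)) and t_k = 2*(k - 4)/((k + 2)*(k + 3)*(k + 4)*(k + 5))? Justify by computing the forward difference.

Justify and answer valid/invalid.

Valid — Δs_k = t_k.

s_(k+1) = (-53*k - 2*(k + 1)**3 - 18*(k + 1)**2 - 99)/((k + 3)*(k + 4)*(k + 5))
s_(k+1) − s_k = 2*(k - 4)/(k**4 + 14*k**3 + 71*k**2 + 154*k + 120)
(s_(k+1) − s_k) − t_k = 0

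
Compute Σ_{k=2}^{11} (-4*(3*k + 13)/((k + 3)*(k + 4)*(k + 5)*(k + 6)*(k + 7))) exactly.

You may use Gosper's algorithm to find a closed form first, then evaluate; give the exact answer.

Σ = -431/32130

r(k) = (k + 3)*(3*k + 16)/((k + 8)*(3*k + 13)) after simplifying.
A = k + 3, B = k + 8, C = k + 13/3.
Key eq: (k + 3)·f(k+1) = (k + 7)·f(k) + (k + 13/3).
From deg A=1, deg B=1, deg C=1: d=4.
Coefficient equations give f(k) = k*(k + 4)*(k**2 + 14*k + 63)/270.
Then R = B(k−1)f/C = k*(k + 4)*(k + 7)*(k**2 + 14*k + 63)/(90*(3*k + 13)), so s_k = R(k)·t_k = 2*k*(-k**2 - 14*k - 63)/(45*(k**3 + 14*k**2 + 63*k + 90)).
Verify: 4*(-3*k - 13)/(k**5 + 25*k**4 + 245*k**3 + 1175*k**2 + 2754*k + 2520) matches t_k.
Sum = s_(12) − s_(2); s_(12) = -20/459, s_(2) = -19/630 ⇒ -431/32130.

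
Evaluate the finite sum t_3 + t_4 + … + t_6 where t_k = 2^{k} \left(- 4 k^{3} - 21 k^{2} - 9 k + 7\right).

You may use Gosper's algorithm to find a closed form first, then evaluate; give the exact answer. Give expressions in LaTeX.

Compute t_(k+1)/t_k: get 2*(4*k**3 + 33*k**2 + 63*k + 27)/(4*k**3 + 21*k**2 + 9*k - 7).
Factor: A=2; B=1; C=k**3 + 21*k**2/4 + 9*k/4 - 7/4.
f must satisfy (2)·f(k+1) − (1)·f(k) = k**3 + 21*k**2/4 + 9*k/4 - 7/4.
Degrees (0,0,3) ⇒ d ≤ 3.
Coefficient equations give f(k) = (4*k**3 - 3*k**2 - 3*k - 3)/4.
Certificate R = B(k−1)f/C = (4*k**3 - 3*k**2 - 3*k - 3)/(4*k**3 + 21*k**2 + 9*k - 7) gives s_k = 2**k*(-4*k**3 + 3*k**2 + 3*k + 3).
s_(k+1) − s_k = 2**k*(-4*k**3 - 21*k**2 - 9*k + 7) = t_k.
Telescoping: Σ = s_(7) − s_(3) = -153728 − (-552) = -153176.

Σ = -153176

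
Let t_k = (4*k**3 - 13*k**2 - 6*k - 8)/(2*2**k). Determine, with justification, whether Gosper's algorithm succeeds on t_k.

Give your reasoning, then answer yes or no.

Yes. s_k = (-4*k**3 + k**2 - 4*k + 1)/2**k.

The ratio is (4*k**3 - k**2 - 20*k - 23)/(2*(4*k**3 - 13*k**2 - 6*k - 8)).
Take A(k)=1/2, B(k)=1, C(k)=k**3 - 13*k**2/4 - 3*k/2 - 2.
Solve (1/2)·f(k+1) − (1)·f(k) = k**3 - 13*k**2/4 - 3*k/2 - 2.
Degrees (0,0,3) ⇒ d ≤ 3.
Solving with deg f ≤ 3: f(k) = -(4*k - 1)*(k**2 + 1)/2.
Certificate R = B(k−1)f/C = -2*(4*k - 1)*(k**2 + 1)/(4*k**3 - 13*k**2 - 6*k - 8) gives s_k = (-4*k**3 + k**2 - 4*k + 1)/2**k.
Δs = (4*k**3 - 13*k**2 - 6*k - 8)/(2*2**k), as required.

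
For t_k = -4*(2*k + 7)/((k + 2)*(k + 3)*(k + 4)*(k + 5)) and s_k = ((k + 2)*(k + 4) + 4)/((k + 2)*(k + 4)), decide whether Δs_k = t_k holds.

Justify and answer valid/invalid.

valid (s_(k+1) − s_k reduces to t_k)

s_(k+1) = ((k + 3)*(k + 5) + 4)/((k + 3)*(k + 5))
s_(k+1) − s_k = 4*(-2*k - 7)/(k**4 + 14*k**3 + 71*k**2 + 154*k + 120)
(s_(k+1) − s_k) − t_k = 0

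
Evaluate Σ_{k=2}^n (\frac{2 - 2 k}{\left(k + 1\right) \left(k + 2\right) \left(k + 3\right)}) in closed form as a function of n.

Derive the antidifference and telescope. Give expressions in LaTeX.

S(n) = \frac{n \left(1 - n\right)}{3 \left(n^{2} + 5 n + 6\right)}

Step 1: r(k) = k*(k + 1)/((k - 1)*(k + 4)).
A = k + 1, B = k + 4, C = k - 1.
Need (k + 1)·f(k+1) − (k + 3)·f(k) = k - 1.
deg f ≤ 2 (via 1,1,1).
A polynomial solution: f(k) = -k.
So s_k = (B(k−1)f/C)·t_k = (-k*(k + 3)/(k - 1))·t_k = 2*k/((k + 1)*(k + 2)).
s_(k+1) − s_k = 2*(1 - k)/(k**3 + 6*k**2 + 11*k + 6) = t_k.
Telescope: S(n) = s_(n+1) − s_(2) = 2*(n + 1)/(n**2 + 5*n + 6) − (1/3) = n*(1 - n)/(3*(n**2 + 5*n + 6)).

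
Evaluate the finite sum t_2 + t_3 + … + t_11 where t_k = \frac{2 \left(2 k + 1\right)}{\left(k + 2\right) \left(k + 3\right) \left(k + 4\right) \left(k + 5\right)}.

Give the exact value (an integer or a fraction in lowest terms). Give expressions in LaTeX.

Σ = 71/1680

t_(k+1)/t_k = (k + 2)*(2*k + 3)/((k + 6)*(2*k + 1)).
Take A(k)=k + 2, B(k)=k + 6, C(k)=k + 1/2.
Key eq: (k + 2)·f(k+1) = (k + 5)·f(k) + (k + 1/2).
Degrees (1,1,1) ⇒ d ≤ 3.
Match coefficients ⇒ f(k) = k*(k**2 + 9*k + 2)/48.
Get s_k = R·t_k = k*(k**2 + 9*k + 2)/(12*(k + 2)*(k + 3)*(k + 4)) with R(k) = B(k−1)f(k)/C(k) = k*(k + 5)*(k**2 + 9*k + 2)/(24*(2*k + 1)).
Verify: 2*(2*k + 1)/(k**4 + 14*k**3 + 71*k**2 + 154*k + 120) matches t_k.
Telescoping: Σ = s_(12) − s_(2) = 127/1680 − (1/30) = 71/1680.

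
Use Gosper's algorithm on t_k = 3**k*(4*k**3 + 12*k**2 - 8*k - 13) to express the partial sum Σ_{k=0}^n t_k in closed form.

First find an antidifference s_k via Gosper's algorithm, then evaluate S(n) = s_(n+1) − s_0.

Step 1: r(k) = 3*(4*k**3 + 24*k**2 + 28*k - 5)/(4*k**3 + 12*k**2 - 8*k - 13).
Take A(k)=3, B(k)=1, C(k)=k**3 + 3*k**2 - 2*k - 13/4.
Solve (3)·f(k+1) − (1)·f(k) = k**3 + 3*k**2 - 2*k - 13/4.
d = 3 from the (0,0,3) case.
Solving with deg f ≤ 3: f(k) = (k + 1)*(2*k**2 - 5*k + 1)/4.
So s_k = (B(k−1)f/C)·t_k = ((k + 1)*(2*k**2 - 5*k + 1)/(4*k**3 + 12*k**2 - 8*k - 13))·t_k = 3**k*(2*k**3 - 3*k**2 - 4*k + 1).
s_(k+1) − s_k = 3**k*(4*k**3 + 12*k**2 - 8*k - 13) = t_k.
s_(n+1) = 3**(n + 1)*(2*n**3 + 3*n**2 - 4*n - 4) and s_(0) = 1, so S(n) = 6*3**n*n**3 + 9*3**n*n**2 - 12*3**n*n - 12*3**n - 1.

S(n) = 6*3**n*n**3 + 9*3**n*n**2 - 12*3**n*n - 12*3**n - 1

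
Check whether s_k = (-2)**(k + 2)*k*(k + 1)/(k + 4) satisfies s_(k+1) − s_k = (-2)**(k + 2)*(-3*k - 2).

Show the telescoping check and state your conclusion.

Invalid: residual (-2)**(k + 2)*(9*k**2 + 45*k + 24)/(k**2 + 9*k + 20) ≠ 0.

s_(k+1) = (-2)**(k + 3)*(k + 1)*(k + 2)/(k + 5)
s_(k+1) − s_k = (-2)**(k + 2)*(k + 1)*(-k*(k + 5) - 2*(k + 2)*(k + 4))/((k + 4)*(k + 5))
(s_(k+1) − s_k) − t_k = (-2)**(k + 2)*(9*k**2 + 45*k + 24)/(k**2 + 9*k + 20)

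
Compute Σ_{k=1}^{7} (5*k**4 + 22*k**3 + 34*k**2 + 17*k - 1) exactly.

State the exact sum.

Step 1: r(k) = (5*k**4 + 42*k**3 + 130*k**2 + 171*k + 77)/(5*k**4 + 22*k**3 + 34*k**2 + 17*k - 1).
Gosper form: A/B · C(k+1)/C(k) with A=1, B=1, C=k**4 + 22*k**3/5 + 34*k**2/5 + 17*k/5 - 1/5.
Key eq: (1)·f(k+1) = (1)·f(k) + (k**4 + 22*k**3/5 + 34*k**2/5 + 17*k/5 - 1/5).
From deg A=0, deg B=0, deg C=4: d=5.
Solve for f: f(k) = k*(k**4 + 3*k**3 + 2*k**2 - 3*k - 4)/5 (degree 5 ≤ 5).
Get s_k = R·t_k = k*(k**4 + 3*k**3 + 2*k**2 - 3*k - 4) with R(k) = B(k−1)f(k)/C(k) = k*(k**4 + 3*k**3 + 2*k**2 - 3*k - 4)/(5*k**4 + 22*k**3 + 34*k**2 + 17*k - 1).
Δs = 5*k**4 + 22*k**3 + 34*k**2 + 17*k - 1, as required.
Sum = s_(8) − s_(1); s_(8) = 45856, s_(1) = -1 ⇒ 45857.

Σ = 45857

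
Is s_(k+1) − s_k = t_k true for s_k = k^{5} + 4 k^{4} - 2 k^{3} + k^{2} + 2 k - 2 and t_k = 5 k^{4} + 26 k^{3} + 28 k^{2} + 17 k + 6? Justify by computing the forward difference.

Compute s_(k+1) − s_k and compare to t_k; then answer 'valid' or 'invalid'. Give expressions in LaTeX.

s_(k+1) = k**5 + 9*k**4 + 24*k**3 + 29*k**2 + 19*k + 4
s_(k+1) − s_k = 5*k**4 + 26*k**3 + 28*k**2 + 17*k + 6
(s_(k+1) − s_k) − t_k = 0

Valid — Δs_k = t_k.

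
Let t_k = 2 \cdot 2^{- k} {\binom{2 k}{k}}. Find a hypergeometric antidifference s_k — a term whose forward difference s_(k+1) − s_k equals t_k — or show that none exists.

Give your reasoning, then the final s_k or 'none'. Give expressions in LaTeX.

t_(k+1)/t_k = (2*k + 1)/(k + 1).
So A=2*k + 1 and B=k + 1, with C=1.
Solve (2*k + 1)·f(k+1) − (k)·f(k) = 1.
d = -1 from the (1,1,0) case.
d = -1 < 0 ⇒ no nonzero polynomial f; not summable.

not Gosper-summable; s_k does not exist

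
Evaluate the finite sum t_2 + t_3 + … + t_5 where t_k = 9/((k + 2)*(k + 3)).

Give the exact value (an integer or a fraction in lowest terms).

t_(k+1)/t_k = (k + 2)/(k + 4).
Take A(k)=k + 2, B(k)=k + 4, C(k)=1.
Need (k + 2)·f(k+1) − (k + 3)·f(k) = 1.
deg f ≤ 1 (via 1,1,0).
Solve for f: f(k) = k/2 (degree 1 ≤ 1).
Certificate R = B(k−1)f/C = k*(k + 3)/2 gives s_k = 9*k/(2*(k + 2)).
s_(k+1) − s_k = 9/(k**2 + 5*k + 6) = t_k.
Sum = s_(6) − s_(2); s_(6) = 27/8, s_(2) = 9/4 ⇒ 9/8.

Σ = 9/8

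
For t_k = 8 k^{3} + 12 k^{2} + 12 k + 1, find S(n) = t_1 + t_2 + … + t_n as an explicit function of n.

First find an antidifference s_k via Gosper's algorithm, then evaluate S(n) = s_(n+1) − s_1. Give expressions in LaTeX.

S(n) = n \left(2 n^{3} + 8 n^{2} + 14 n + 9\right)

The ratio is (8*k**3 + 36*k**2 + 60*k + 33)/(8*k**3 + 12*k**2 + 12*k + 1).
Factor: A=1; B=1; C=k**3 + 3*k**2/2 + 3*k/2 + 1/8.
Need (1)·f(k+1) − (1)·f(k) = k**3 + 3*k**2/2 + 3*k/2 + 1/8.
d = 4 from the (0,0,3) case.
Match coefficients ⇒ f(k) = k*(2*k**3 + 2*k - 3)/8.
So s_k = (B(k−1)f/C)·t_k = (k*(2*k**3 + 2*k - 3)/(8*k**3 + 12*k**2 + 12*k + 1))·t_k = k*(2*k**3 + 2*k - 3).
Check: Δs_k = 8*k**3 + 12*k**2 + 12*k + 1. ✓
s_(n+1) = 2*n**4 + 8*n**3 + 14*n**2 + 9*n + 1 and s_(1) = 1, so S(n) = n*(2*n**3 + 8*n**2 + 14*n + 9).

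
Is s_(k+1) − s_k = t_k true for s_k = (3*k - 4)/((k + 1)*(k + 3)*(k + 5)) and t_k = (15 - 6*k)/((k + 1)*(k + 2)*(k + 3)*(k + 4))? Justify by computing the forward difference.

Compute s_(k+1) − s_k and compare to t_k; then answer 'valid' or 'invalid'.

Invalid: residual 3*(9*k**2 + 23*k - 91)/(k**6 + 21*k**5 + 175*k**4 + 735*k**3 + 1624*k**2 + 1764*k + 720) ≠ 0.

s_(k+1) = (3*k - 1)/((k + 2)*(k + 4)*(k + 6))
s_(k+1) − s_k = 3*(-2*k**3 - 8*k**2 + 18*k + 59)/(k**6 + 21*k**5 + 175*k**4 + 735*k**3 + 1624*k**2 + 1764*k + 720)
(s_(k+1) − s_k) − t_k = 3*(9*k**2 + 23*k - 91)/(k**6 + 21*k**5 + 175*k**4 + 735*k**3 + 1624*k**2 + 1764*k + 720)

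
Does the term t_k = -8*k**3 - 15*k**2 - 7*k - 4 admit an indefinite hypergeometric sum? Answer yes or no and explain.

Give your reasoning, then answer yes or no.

The ratio is (8*k**3 + 39*k**2 + 61*k + 34)/(8*k**3 + 15*k**2 + 7*k + 4).
Factor: A=1; B=1; C=k**3 + 15*k**2/8 + 7*k/8 + 1/2.
f must satisfy (1)·f(k+1) − (1)·f(k) = k**3 + 15*k**2/8 + 7*k/8 + 1/2.
Bound: deg f ≤ 4.
Solving with deg f ≤ 4: f(k) = k*(2*k**3 + k**2 - 2*k + 3)/8.
So s_k = (B(k−1)f/C)·t_k = (k*(2*k**3 + k**2 - 2*k + 3)/(8*k**3 + 15*k**2 + 7*k + 4))·t_k = k*(-2*k**3 - k**2 + 2*k - 3).
s_(k+1) − s_k = -8*k**3 - 15*k**2 - 7*k - 4 = t_k.

Yes. s_k = k*(-2*k**3 - k**2 + 2*k - 3).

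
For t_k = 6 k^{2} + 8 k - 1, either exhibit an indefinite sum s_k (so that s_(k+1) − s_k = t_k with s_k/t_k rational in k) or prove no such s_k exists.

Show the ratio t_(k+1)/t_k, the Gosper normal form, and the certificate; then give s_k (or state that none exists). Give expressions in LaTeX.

s_k = k \left(2 k^{2} + k - 4\right)

Compute t_(k+1)/t_k: get (6*k**2 + 20*k + 13)/(6*k**2 + 8*k - 1).
Factor: A=1; B=1; C=k**2 + 4*k/3 - 1/6.
Set up (1)·f(k+1) − (1)·f(k) − (k**2 + 4*k/3 - 1/6) = 0.
deg f ≤ 3 (via 0,0,2).
Coefficient equations give f(k) = k*(2*k**2 + k - 4)/6.
R(k) = B(k−1)·f(k)/C(k) = k*(2*k**2 + k - 4)/(6*k**2 + 8*k - 1); s_k = R·t_k = k*(2*k**2 + k - 4).
s_(k+1) − s_k = 6*k**2 + 8*k - 1 = t_k.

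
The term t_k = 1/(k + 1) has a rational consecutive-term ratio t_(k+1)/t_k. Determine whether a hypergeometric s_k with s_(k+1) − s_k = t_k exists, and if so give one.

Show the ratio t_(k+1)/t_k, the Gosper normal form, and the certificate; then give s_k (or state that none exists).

The ratio is (k + 1)/(k + 2).
Factor: A=k + 1; B=k + 2; C=1.
Solve (k + 1)·f(k+1) − (k + 1)·f(k) = 1.
Bound: deg f ≤ 0.
Generic f = c0 gives residual -1; -1 = 0 cannot hold, so t_k is not Gosper-summable.

none — t_k is not Gosper-summable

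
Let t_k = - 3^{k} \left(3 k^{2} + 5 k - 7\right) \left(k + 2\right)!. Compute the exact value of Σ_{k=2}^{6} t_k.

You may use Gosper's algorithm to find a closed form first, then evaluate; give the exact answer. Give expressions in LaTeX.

Step 1: r(k) = 3*(3*k**3 + 20*k**2 + 34*k + 3)/(3*k**2 + 5*k - 7).
A = 3*k + 9, B = 1, C = k**2 + 5*k/3 - 7/3.
f must satisfy (3*k + 9)·f(k+1) − (1)·f(k) = k**2 + 5*k/3 - 7/3.
deg f ≤ 1 (via 1,0,2).
Solve for f: f(k) = (k - 2)/3 (degree 1 ≤ 1).
R(k) = B(k−1)·f(k)/C(k) = (k - 2)/(3*k**2 + 5*k - 7); s_k = R·t_k = -3**k*(k - 2)*factorial(k + 2).
Verify: -3**k*(3*k**2 + 5*k - 7)*factorial(k + 2) matches t_k.
Evaluate s at k=7 and k=2: -3968092800 and 0; difference -3968092800.

Σ = -3968092800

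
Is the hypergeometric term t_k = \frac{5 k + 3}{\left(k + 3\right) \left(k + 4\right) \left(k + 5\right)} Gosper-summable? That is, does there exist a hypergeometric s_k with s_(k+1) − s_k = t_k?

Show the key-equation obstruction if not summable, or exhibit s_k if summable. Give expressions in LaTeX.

Ratio r(k) = (k + 3)*(5*k + 8)/((k + 6)*(5*k + 3)).
Normal form (A,B,C) = (k + 3, k + 6, k + 3/5).
f must satisfy (k + 3)·f(k+1) − (k + 5)·f(k) = k + 3/5.
From deg A=1, deg B=1, deg C=1: d=2.
Coefficient equations give f(k) = k*(3*k + 1)/20.
Get s_k = R·t_k = k*(3*k + 1)/(4*(k + 3)*(k + 4)) with R(k) = B(k−1)f(k)/C(k) = k*(k + 5)*(3*k + 1)/(4*(5*k + 3)).
Check: Δs_k = (5*k + 3)/(k**3 + 12*k**2 + 47*k + 60). ✓

Yes. s_k = \frac{k \left(3 k + 1\right)}{4 \left(k + 3\right) \left(k + 4\right)}.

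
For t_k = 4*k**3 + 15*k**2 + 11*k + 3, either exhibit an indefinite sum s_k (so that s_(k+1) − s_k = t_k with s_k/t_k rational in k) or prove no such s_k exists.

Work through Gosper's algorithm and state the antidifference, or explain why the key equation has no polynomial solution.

The ratio is (4*k**3 + 27*k**2 + 53*k + 33)/(4*k**3 + 15*k**2 + 11*k + 3).
So A=1 and B=1, with C=k**3 + 15*k**2/4 + 11*k/4 + 3/4.
Key eq: (1)·f(k+1) = (1)·f(k) + (k**3 + 15*k**2/4 + 11*k/4 + 3/4).
Bound: deg f ≤ 4.
Solve for f: f(k) = k**2*(k**2 + 3*k - 1)/4 (degree 4 ≤ 4).
Then R = B(k−1)f/C = k**2*(k**2 + 3*k - 1)/(4*k**3 + 15*k**2 + 11*k + 3), so s_k = R(k)·t_k = k**2*(k**2 + 3*k - 1).
Δs = 4*k**3 + 15*k**2 + 11*k + 3, as required.

s_k = k**2*(k**2 + 3*k - 1)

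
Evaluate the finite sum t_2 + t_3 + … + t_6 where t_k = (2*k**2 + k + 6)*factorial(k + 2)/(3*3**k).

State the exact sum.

Step 1: r(k) = (k + 3)*(k + 2*(k + 1)**2 + 7)/(3*(2*k**2 + k + 6)).
Take A(k)=k/3 + 1, B(k)=1, C(k)=k**2 + k/2 + 3.
f must satisfy (k/3 + 1)·f(k+1) − (1)·f(k) = k**2 + k/2 + 3.
Degrees (1,0,2) ⇒ d ≤ 1.
Match coefficients ⇒ f(k) = 3*(2*k - 1)/2.
Then R = B(k−1)f/C = 3*(2*k - 1)/(2*k**2 + k + 6), so s_k = R(k)·t_k = (2*k - 1)*factorial(k + 2)/3**k.
Check: Δs_k = (2*k**2 + k + 6)*factorial(k + 2)/(3*3**k). ✓
Sum = s_(7) − s_(2); s_(7) = 58240/27, s_(2) = 8 ⇒ 58024/27.

Σ = 58024/27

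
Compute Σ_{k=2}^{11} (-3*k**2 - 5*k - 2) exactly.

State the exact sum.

Ratio r(k) = (3*k**2 + 11*k + 10)/(3*k**2 + 5*k + 2).
So A=1 and B=1, with C=k**2 + 5*k/3 + 2/3.
f must satisfy (1)·f(k+1) − (1)·f(k) = k**2 + 5*k/3 + 2/3.
d = 3 from the (0,0,2) case.
Solve for f: f(k) = k**2*(k + 1)/3 (degree 3 ≤ 3).
R(k) = B(k−1)·f(k)/C(k) = k**2/(3*k + 2); s_k = R·t_k = k**2*(-k - 1).
Δs = -3*k**2 - 5*k - 2, as required.
Σ_(k=2)^(11) t_k = s_(12) − s_(2) = -1872 − (-12) = -1860.

Σ = -1860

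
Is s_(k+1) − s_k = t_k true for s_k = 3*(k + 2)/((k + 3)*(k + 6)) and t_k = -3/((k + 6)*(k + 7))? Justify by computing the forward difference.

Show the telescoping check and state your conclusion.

Invalid: residual 6*(k + 5)/(k**4 + 20*k**3 + 145*k**2 + 450*k + 504) ≠ 0.

s_(k+1) = 3*(k + 3)/((k + 4)*(k + 7))
s_(k+1) − s_k = 3*(-k**2 - 5*k - 2)/(k**4 + 20*k**3 + 145*k**2 + 450*k + 504)
(s_(k+1) − s_k) − t_k = 6*(k + 5)/(k**4 + 20*k**3 + 145*k**2 + 450*k + 504)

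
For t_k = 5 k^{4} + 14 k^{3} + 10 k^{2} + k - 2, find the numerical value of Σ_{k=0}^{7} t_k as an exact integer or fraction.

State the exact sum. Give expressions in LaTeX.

Compute t_(k+1)/t_k: get (5*k**4 + 34*k**3 + 82*k**2 + 83*k + 28)/(5*k**4 + 14*k**3 + 10*k**2 + k - 2).
Factor: A=1; B=1; C=k**4 + 14*k**3/5 + 2*k**2 + k/5 - 2/5.
f must satisfy (1)·f(k+1) − (1)·f(k) = k**4 + 14*k**3/5 + 2*k**2 + k/5 - 2/5.
From deg A=0, deg B=0, deg C=4: d=5.
Solving with deg f ≤ 5: f(k) = k*(k**4 + k**3 - 2*k**2 - k - 1)/5.
R(k) = B(k−1)·f(k)/C(k) = k*(k**4 + k**3 - 2*k**2 - k - 1)/(5*k**4 + 14*k**3 + 10*k**2 + k - 2); s_k = R·t_k = k*(k**4 + k**3 - 2*k**2 - k - 1).
s_(k+1) − s_k = 5*k**4 + 14*k**3 + 10*k**2 + k - 2 = t_k.
Sum = s_(8) − s_(0); s_(8) = 35768, s_(0) = 0 ⇒ 35768.

Σ = 35768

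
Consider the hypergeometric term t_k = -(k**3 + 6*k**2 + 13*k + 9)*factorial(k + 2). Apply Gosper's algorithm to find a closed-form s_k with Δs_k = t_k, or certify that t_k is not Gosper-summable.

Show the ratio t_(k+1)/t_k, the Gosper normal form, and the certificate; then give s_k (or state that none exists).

Compute t_(k+1)/t_k: get (k**4 + 12*k**3 + 55*k**2 + 113*k + 87)/(k**3 + 6*k**2 + 13*k + 9).
Normal form (A,B,C) = (k + 3, 1, k**3 + 6*k**2 + 13*k + 9).
Key eq: (k + 3)·f(k+1) = (1)·f(k) + (k**3 + 6*k**2 + 13*k + 9).
Bound: deg f ≤ 2.
A polynomial solution: f(k) = k*(k + 2).
Then R = B(k−1)f/C = k*(k + 2)/(k**3 + 6*k**2 + 13*k + 9), so s_k = R(k)·t_k = -k*(k + 2)*factorial(k + 2).
Δs = -(k**3 + 6*k**2 + 13*k + 9)*factorial(k + 2), as required.

s_k = -k*(k + 2)*factorial(k + 2)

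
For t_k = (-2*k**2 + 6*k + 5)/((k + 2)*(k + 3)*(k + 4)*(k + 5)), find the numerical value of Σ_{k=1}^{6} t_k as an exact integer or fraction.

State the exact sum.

t_(k+1)/t_k = (k + 2)*(6*k - 2*(k + 1)**2 + 11)/((k + 6)*(-2*k**2 + 6*k + 5)).
A = k + 2, B = k + 6, C = k**2 - 3*k - 5/2.
Key eq: (k + 2)·f(k+1) = (k + 5)·f(k) + (k**2 - 3*k - 5/2).
deg f ≤ 3 (via 1,1,2).
Coefficient equations give f(k) = k*(k**2 - 39*k - 22)/48.
Get s_k = R·t_k = k*(-k**2 + 39*k + 22)/(24*(k + 2)*(k + 3)*(k + 4)) with R(k) = B(k−1)f(k)/C(k) = k*(k + 5)*(k**2 - 39*k - 22)/(24*(2*k**2 - 6*k - 5)).
Check: Δs_k = (-2*k**2 + 6*k + 5)/(k**4 + 14*k**3 + 71*k**2 + 154*k + 120). ✓
Evaluate s at k=7 and k=1: 287/3960 and 1/24; difference 61/1980.

Σ = 61/1980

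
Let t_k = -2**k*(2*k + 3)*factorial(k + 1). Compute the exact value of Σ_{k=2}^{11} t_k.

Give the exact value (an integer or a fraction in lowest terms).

r(k) = 2*(k + 2)*(2*k + 5)/(2*k + 3) after simplifying.
Take A(k)=2*k + 4, B(k)=1, C(k)=k + 3/2.
Solve (2*k + 4)·f(k+1) − (1)·f(k) = k + 3/2.
d = 0 from the (1,0,1) case.
A polynomial solution: f(k) = 1/2.
Then R = B(k−1)f/C = 1/(2*k + 3), so s_k = R(k)·t_k = -2**k*factorial(k + 1).
Check: Δs_k = -2**k*(2*k + 3)*factorial(k + 1). ✓
Telescoping: Σ = s_(12) − s_(2) = -25505877196800 − (-24) = -25505877196776.

Σ = -25505877196776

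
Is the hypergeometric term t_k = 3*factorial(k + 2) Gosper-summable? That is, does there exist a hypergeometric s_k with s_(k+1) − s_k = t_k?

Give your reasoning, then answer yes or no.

No — negative degree bound, so no certificate f.

Ratio r(k) = k + 3.
A = k + 3, B = 1, C = 1.
Solve (k + 3)·f(k+1) − (1)·f(k) = 1.
From deg A=1, deg B=0, deg C=0: d=-1.
Negative degree bound (-1): no f exists, t_k not Gosper-summable.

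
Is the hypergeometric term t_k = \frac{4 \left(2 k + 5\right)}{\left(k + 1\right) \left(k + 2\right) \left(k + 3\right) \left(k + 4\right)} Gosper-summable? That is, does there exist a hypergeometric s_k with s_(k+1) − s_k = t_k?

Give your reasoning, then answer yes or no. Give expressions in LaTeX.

Yes. s_k = \frac{4 k \left(k + 4\right)}{3 \left(k^{2} + 4 k + 3\right)}.

t_(k+1)/t_k = (k + 1)*(2*k + 7)/((k + 5)*(2*k + 5)).
Take A(k)=k + 1, B(k)=k + 5, C(k)=k + 5/2.
Need (k + 1)·f(k+1) − (k + 4)·f(k) = k + 5/2.
Bound: deg f ≤ 3.
Solving with deg f ≤ 3: f(k) = k*(k + 2)*(k + 4)/6.
Then R = B(k−1)f/C = k*(k + 2)*(k + 4)**2/(3*(2*k + 5)), so s_k = R(k)·t_k = 4*k*(k + 4)/(3*(k**2 + 4*k + 3)).
Check: Δs_k = 4*(2*k + 5)/(k**4 + 10*k**3 + 35*k**2 + 50*k + 24). ✓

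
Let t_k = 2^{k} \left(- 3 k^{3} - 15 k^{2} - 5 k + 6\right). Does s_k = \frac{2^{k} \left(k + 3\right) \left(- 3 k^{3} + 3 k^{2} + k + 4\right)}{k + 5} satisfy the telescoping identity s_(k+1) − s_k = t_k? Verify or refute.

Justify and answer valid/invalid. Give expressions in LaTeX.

s_(k+1) = 2**(k + 1)*(k + 4)*(k - 3*(k + 1)**3 + 3*(k + 1)**2 + 5)/(k + 6)
s_(k+1) − s_k = 2**k*(-3*k**5 - 42*k**4 - 206*k**3 - 333*k**2 - 44*k + 128)/(k**2 + 11*k + 30)
(s_(k+1) − s_k) − t_k = 2**(k + 1)*(3*k**4 + 27*k**3 + 83*k**2 + 20*k - 26)/(k**2 + 11*k + 30)

Invalid: residual \frac{2^{k + 1} \left(3 k^{4} + 27 k^{3} + 83 k^{2} + 20 k - 26\right)}{k^{2} + 11 k + 30} ≠ 0.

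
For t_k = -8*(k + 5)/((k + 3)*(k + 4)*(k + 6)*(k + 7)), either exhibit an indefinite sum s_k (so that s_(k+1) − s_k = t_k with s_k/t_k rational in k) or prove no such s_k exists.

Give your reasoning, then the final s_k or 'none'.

s_k = 2*k*(-k - 9)/(9*(k**2 + 9*k + 18))

t_(k+1)/t_k = (k + 3)*(k + 6)**2/((k + 5)**2*(k + 8)).
A = k + 3, B = k + 8, C = k**2 + 10*k + 25.
Solve (k + 3)·f(k+1) − (k + 7)·f(k) = k**2 + 10*k + 25.
d = 4 from the (1,1,2) case.
Match coefficients ⇒ f(k) = k*(k + 4)*(k + 5)*(k + 9)/36.
So s_k = (B(k−1)f/C)·t_k = (k*(k + 4)*(k + 7)*(k + 9)/(36*(k + 5)))·t_k = 2*k*(-k - 9)/(9*(k**2 + 9*k + 18)).
Verify: 8*(-k - 5)/(k**4 + 20*k**3 + 145*k**2 + 450*k + 504) matches t_k.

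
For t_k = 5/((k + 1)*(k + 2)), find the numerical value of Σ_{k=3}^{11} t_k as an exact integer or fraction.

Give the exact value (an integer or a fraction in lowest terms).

Σ = 45/52

r(k) = (k + 1)/(k + 3) after simplifying.
A = k + 1, B = k + 3, C = 1.
Key eq: (k + 1)·f(k+1) = (k + 2)·f(k) + (1).
From deg A=1, deg B=1, deg C=0: d=1.
Solve for f: f(k) = k (degree 1 ≤ 1).
R(k) = B(k−1)·f(k)/C(k) = k*(k + 2); s_k = R·t_k = 5*k/(k + 1).
Δs = 5/(k**2 + 3*k + 2), as required.
Sum = s_(12) − s_(3); s_(12) = 60/13, s_(3) = 15/4 ⇒ 45/52.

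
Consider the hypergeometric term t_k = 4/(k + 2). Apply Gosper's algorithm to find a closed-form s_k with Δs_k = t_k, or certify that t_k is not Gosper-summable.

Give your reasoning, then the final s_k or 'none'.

no hypergeometric antidifference exists

The ratio is (k + 2)/(k + 3).
So A=k + 2 and B=k + 3, with C=1.
Need (k + 2)·f(k+1) − (k + 2)·f(k) = 1.
d = 0 from the (1,1,0) case.
Generic f = c0 gives residual -1; -1 = 0 cannot hold, so t_k is not Gosper-summable.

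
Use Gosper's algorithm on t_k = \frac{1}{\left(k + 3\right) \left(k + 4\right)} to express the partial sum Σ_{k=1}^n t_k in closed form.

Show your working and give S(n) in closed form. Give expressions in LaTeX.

S(n) = \frac{n}{4 \left(n + 4\right)}

Compute t_(k+1)/t_k: get (k + 3)/(k + 5).
Normal form (A,B,C) = (k + 3, k + 5, 1).
Need (k + 3)·f(k+1) − (k + 4)·f(k) = 1.
Degrees (1,1,0) ⇒ d ≤ 1.
Match coefficients ⇒ f(k) = k/3.
Get s_k = R·t_k = k/(3*(k + 3)) with R(k) = B(k−1)f(k)/C(k) = k*(k + 4)/3.
Δs = 1/(k**2 + 7*k + 12), as required.
Σ_(k=1)^n t_k = s_(n+1) − s_(1) = ((n + 1)/(3*(n + 4))) − (1/12), i.e. n/(4*(n + 4)).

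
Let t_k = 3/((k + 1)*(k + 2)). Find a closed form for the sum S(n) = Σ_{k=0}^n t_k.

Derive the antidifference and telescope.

S(n) = 3*(n + 1)/(n + 2)

Step 1: r(k) = (k + 1)/(k + 3).
Factor: A=k + 1; B=k + 3; C=1.
Need (k + 1)·f(k+1) − (k + 2)·f(k) = 1.
deg f ≤ 1 (via 1,1,0).
Solving with deg f ≤ 1: f(k) = k.
So s_k = (B(k−1)f/C)·t_k = (k*(k + 2))·t_k = 3*k/(k + 1).
Verify: 3/(k**2 + 3*k + 2) matches t_k.
s_(n+1) = 3*(n + 1)/(n + 2) and s_(0) = 0, so S(n) = 3*(n + 1)/(n + 2).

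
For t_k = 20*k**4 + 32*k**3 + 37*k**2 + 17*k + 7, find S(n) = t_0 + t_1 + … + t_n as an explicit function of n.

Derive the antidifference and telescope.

The ratio is (20*k**4 + 112*k**3 + 253*k**2 + 267*k + 113)/(20*k**4 + 32*k**3 + 37*k**2 + 17*k + 7).
Factor: A=1; B=1; C=k**4 + 8*k**3/5 + 37*k**2/20 + 17*k/20 + 7/20.
Set up (1)·f(k+1) − (1)·f(k) − (k**4 + 8*k**3/5 + 37*k**2/20 + 17*k/20 + 7/20) = 0.
Degrees (0,0,4) ⇒ d ≤ 5.
Solve for f: f(k) = k*(4*k**4 - 2*k**3 + 3*k**2 - 2*k + 4)/20 (degree 5 ≤ 5).
Then R = B(k−1)f/C = k*(4*k**4 - 2*k**3 + 3*k**2 - 2*k + 4)/(20*k**4 + 32*k**3 + 37*k**2 + 17*k + 7), so s_k = R(k)·t_k = k*(4*k**4 - 2*k**3 + 3*k**2 - 2*k + 4).
Verify: 20*k**4 + 32*k**3 + 37*k**2 + 17*k + 7 matches t_k.
s_(n+1) = 4*n**5 + 18*n**4 + 35*n**3 + 35*n**2 + 21*n + 7 and s_(0) = 0, so S(n) = 4*n**5 + 18*n**4 + 35*n**3 + 35*n**2 + 21*n + 7.

S(n) = 4*n**5 + 18*n**4 + 35*n**3 + 35*n**2 + 21*n + 7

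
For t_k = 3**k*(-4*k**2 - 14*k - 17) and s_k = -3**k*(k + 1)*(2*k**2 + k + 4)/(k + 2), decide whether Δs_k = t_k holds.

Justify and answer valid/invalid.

s_(k+1) = -3**(k + 1)*(k + 2)*(k + 2*(k + 1)**2 + 5)/(k + 3)
s_(k+1) − s_k = 3**k*(-4*k**4 - 30*k**3 - 91*k**2 - 125*k - 72)/(k**2 + 5*k + 6)
(s_(k+1) − s_k) − t_k = 3**k*(4*k**3 + 20*k**2 + 44*k + 30)/(k**2 + 5*k + 6)

Invalid: residual 3**k*(4*k**3 + 20*k**2 + 44*k + 30)/(k**2 + 5*k + 6) ≠ 0.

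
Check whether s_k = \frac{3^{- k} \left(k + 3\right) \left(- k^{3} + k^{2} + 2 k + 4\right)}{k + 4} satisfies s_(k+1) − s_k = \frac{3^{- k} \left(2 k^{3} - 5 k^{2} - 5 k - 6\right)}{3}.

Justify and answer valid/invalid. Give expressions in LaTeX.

s_(k+1) = (k + 4)*(2*k - (k + 1)**3 + (k + 1)**2 + 6)/(3*3**k*(k + 5))
s_(k+1) − s_k = (2*k**5 + 11*k**4 - 16*k**3 - 123*k**2 - 122*k - 84)/(3*3**k*(k**2 + 9*k + 20))
(s_(k+1) − s_k) − t_k = 2*(-k**4 - 3*k**3 + 14*k**2 + 16*k + 18)/(3*3**k*(k**2 + 9*k + 20))

Invalid: residual \frac{2 \cdot 3^{- k} \left(- k^{4} - 3 k^{3} + 14 k^{2} + 16 k + 18\right)}{3 \left(k^{2} + 9 k + 20\right)} ≠ 0.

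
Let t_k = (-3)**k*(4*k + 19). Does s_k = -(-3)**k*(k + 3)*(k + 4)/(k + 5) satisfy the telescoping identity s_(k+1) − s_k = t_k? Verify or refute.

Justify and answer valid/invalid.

s_(k+1) = 3*(-3)**k*(k + 4)*(k + 5)/(k + 6)
s_(k+1) − s_k = (-3)**k*(4*k**3 + 55*k**2 + 249*k + 372)/(k**2 + 11*k + 30)
(s_(k+1) − s_k) − t_k = (-3)**k*(-8*k**2 - 80*k - 198)/(k**2 + 11*k + 30)

Invalid: residual (-3)**k*(-8*k**2 - 80*k - 198)/(k**2 + 11*k + 30) ≠ 0.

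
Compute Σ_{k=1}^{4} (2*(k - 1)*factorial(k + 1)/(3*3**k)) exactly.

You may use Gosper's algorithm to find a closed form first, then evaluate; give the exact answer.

Compute t_(k+1)/t_k: get k*(k + 2)/(3*(k - 1)).
So A=k/3 + 2/3 and B=1, with C=k - 1.
Solve (k/3 + 2/3)·f(k+1) − (1)·f(k) = k - 1.
deg f ≤ 0 (via 1,0,1).
Solve for f: f(k) = 3 (degree 0 ≤ 0).
So s_k = (B(k−1)f/C)·t_k = (3/(k - 1))·t_k = 2*factorial(k + 1)/3**k.
s_(k+1) − s_k = 2*(k - 1)*factorial(k + 1)/(3*3**k) = t_k.
Telescoping: Σ = s_(5) − s_(1) = 160/27 − (4/3) = 124/27.

Σ = 124/27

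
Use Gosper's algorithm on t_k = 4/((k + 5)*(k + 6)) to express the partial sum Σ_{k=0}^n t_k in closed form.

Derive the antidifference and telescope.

Ratio r(k) = (k + 5)/(k + 7).
Gosper form: A/B · C(k+1)/C(k) with A=k + 5, B=k + 7, C=1.
f must satisfy (k + 5)·f(k+1) − (k + 6)·f(k) = 1.
deg f ≤ 1 (via 1,1,0).
Solving with deg f ≤ 1: f(k) = k/5.
R(k) = B(k−1)·f(k)/C(k) = k*(k + 6)/5; s_k = R·t_k = 4*k/(5*(k + 5)).
Check: Δs_k = 4/(k**2 + 11*k + 30). ✓
Evaluate: s_(n+1) = 4*(n + 1)/(5*(n + 6)); subtract s_(0) = 0 ⇒ S(n) = 4*(n + 1)/(5*(n + 6)).

S(n) = 4*(n + 1)/(5*(n + 6))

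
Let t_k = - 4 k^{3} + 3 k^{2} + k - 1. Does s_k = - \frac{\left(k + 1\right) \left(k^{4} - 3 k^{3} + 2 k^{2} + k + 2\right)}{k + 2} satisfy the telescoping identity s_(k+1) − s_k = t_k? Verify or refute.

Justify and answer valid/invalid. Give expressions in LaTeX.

Invalid: residual \frac{k \left(3 k^{3} + 8 k^{2} - 9 k - 2\right)}{k^{2} + 5 k + 6} ≠ 0.

s_(k+1) = (-k**5 - 3*k**4 - k**3 + 2*k**2 - 3*k - 6)/(k + 3)
s_(k+1) − s_k = (-4*k**5 - 14*k**4 + 13*k**2 - k - 6)/(k**2 + 5*k + 6)
(s_(k+1) − s_k) − t_k = k*(3*k**3 + 8*k**2 - 9*k - 2)/(k**2 + 5*k + 6)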